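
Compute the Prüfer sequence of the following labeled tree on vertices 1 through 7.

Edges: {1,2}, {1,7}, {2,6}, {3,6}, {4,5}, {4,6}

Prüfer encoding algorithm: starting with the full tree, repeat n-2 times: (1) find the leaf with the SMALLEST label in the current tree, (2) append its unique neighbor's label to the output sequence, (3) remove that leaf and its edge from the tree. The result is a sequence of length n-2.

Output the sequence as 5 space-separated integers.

Answer: 6 4 6 2 1

Derivation:
Step 1: leaves = {3,5,7}. Remove smallest leaf 3, emit neighbor 6.
Step 2: leaves = {5,7}. Remove smallest leaf 5, emit neighbor 4.
Step 3: leaves = {4,7}. Remove smallest leaf 4, emit neighbor 6.
Step 4: leaves = {6,7}. Remove smallest leaf 6, emit neighbor 2.
Step 5: leaves = {2,7}. Remove smallest leaf 2, emit neighbor 1.
Done: 2 vertices remain (1, 7). Sequence = [6 4 6 2 1]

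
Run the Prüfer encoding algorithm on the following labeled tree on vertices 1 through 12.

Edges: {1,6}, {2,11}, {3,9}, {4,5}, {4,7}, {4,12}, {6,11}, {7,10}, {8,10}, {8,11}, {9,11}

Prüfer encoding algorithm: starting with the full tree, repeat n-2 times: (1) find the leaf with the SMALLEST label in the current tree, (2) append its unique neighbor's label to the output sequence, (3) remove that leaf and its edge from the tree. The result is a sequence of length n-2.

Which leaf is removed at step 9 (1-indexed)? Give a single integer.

Step 1: current leaves = {1,2,3,5,12}. Remove leaf 1 (neighbor: 6).
Step 2: current leaves = {2,3,5,6,12}. Remove leaf 2 (neighbor: 11).
Step 3: current leaves = {3,5,6,12}. Remove leaf 3 (neighbor: 9).
Step 4: current leaves = {5,6,9,12}. Remove leaf 5 (neighbor: 4).
Step 5: current leaves = {6,9,12}. Remove leaf 6 (neighbor: 11).
Step 6: current leaves = {9,12}. Remove leaf 9 (neighbor: 11).
Step 7: current leaves = {11,12}. Remove leaf 11 (neighbor: 8).
Step 8: current leaves = {8,12}. Remove leaf 8 (neighbor: 10).
Step 9: current leaves = {10,12}. Remove leaf 10 (neighbor: 7).

Answer: 10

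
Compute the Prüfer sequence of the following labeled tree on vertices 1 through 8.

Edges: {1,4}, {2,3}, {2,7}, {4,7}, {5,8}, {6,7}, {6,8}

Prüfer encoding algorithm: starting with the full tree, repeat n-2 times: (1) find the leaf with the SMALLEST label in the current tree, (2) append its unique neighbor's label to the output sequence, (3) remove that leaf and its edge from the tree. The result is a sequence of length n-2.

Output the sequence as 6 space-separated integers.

Answer: 4 2 7 7 8 6

Derivation:
Step 1: leaves = {1,3,5}. Remove smallest leaf 1, emit neighbor 4.
Step 2: leaves = {3,4,5}. Remove smallest leaf 3, emit neighbor 2.
Step 3: leaves = {2,4,5}. Remove smallest leaf 2, emit neighbor 7.
Step 4: leaves = {4,5}. Remove smallest leaf 4, emit neighbor 7.
Step 5: leaves = {5,7}. Remove smallest leaf 5, emit neighbor 8.
Step 6: leaves = {7,8}. Remove smallest leaf 7, emit neighbor 6.
Done: 2 vertices remain (6, 8). Sequence = [4 2 7 7 8 6]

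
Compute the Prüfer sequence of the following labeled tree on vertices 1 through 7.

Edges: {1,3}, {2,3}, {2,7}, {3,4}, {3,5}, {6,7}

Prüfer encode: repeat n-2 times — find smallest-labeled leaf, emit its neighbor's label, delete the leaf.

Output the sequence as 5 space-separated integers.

Answer: 3 3 3 2 7

Derivation:
Step 1: leaves = {1,4,5,6}. Remove smallest leaf 1, emit neighbor 3.
Step 2: leaves = {4,5,6}. Remove smallest leaf 4, emit neighbor 3.
Step 3: leaves = {5,6}. Remove smallest leaf 5, emit neighbor 3.
Step 4: leaves = {3,6}. Remove smallest leaf 3, emit neighbor 2.
Step 5: leaves = {2,6}. Remove smallest leaf 2, emit neighbor 7.
Done: 2 vertices remain (6, 7). Sequence = [3 3 3 2 7]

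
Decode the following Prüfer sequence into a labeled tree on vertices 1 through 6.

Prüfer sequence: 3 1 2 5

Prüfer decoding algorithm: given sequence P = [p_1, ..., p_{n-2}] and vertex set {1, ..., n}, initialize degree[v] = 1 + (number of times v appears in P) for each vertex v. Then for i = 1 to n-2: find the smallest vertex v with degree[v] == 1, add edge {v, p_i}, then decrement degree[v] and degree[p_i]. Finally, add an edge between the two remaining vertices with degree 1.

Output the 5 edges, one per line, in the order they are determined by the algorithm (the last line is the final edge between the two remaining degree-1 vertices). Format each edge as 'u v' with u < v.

Answer: 3 4
1 3
1 2
2 5
5 6

Derivation:
Initial degrees: {1:2, 2:2, 3:2, 4:1, 5:2, 6:1}
Step 1: smallest deg-1 vertex = 4, p_1 = 3. Add edge {3,4}. Now deg[4]=0, deg[3]=1.
Step 2: smallest deg-1 vertex = 3, p_2 = 1. Add edge {1,3}. Now deg[3]=0, deg[1]=1.
Step 3: smallest deg-1 vertex = 1, p_3 = 2. Add edge {1,2}. Now deg[1]=0, deg[2]=1.
Step 4: smallest deg-1 vertex = 2, p_4 = 5. Add edge {2,5}. Now deg[2]=0, deg[5]=1.
Final: two remaining deg-1 vertices are 5, 6. Add edge {5,6}.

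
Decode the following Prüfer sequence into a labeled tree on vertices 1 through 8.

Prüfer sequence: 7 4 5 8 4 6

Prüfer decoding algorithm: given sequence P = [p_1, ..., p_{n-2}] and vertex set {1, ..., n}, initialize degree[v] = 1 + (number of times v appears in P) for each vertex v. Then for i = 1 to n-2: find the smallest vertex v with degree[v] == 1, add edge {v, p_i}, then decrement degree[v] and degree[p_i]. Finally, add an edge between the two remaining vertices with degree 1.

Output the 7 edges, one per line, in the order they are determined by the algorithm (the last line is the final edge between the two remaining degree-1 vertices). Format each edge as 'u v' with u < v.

Initial degrees: {1:1, 2:1, 3:1, 4:3, 5:2, 6:2, 7:2, 8:2}
Step 1: smallest deg-1 vertex = 1, p_1 = 7. Add edge {1,7}. Now deg[1]=0, deg[7]=1.
Step 2: smallest deg-1 vertex = 2, p_2 = 4. Add edge {2,4}. Now deg[2]=0, deg[4]=2.
Step 3: smallest deg-1 vertex = 3, p_3 = 5. Add edge {3,5}. Now deg[3]=0, deg[5]=1.
Step 4: smallest deg-1 vertex = 5, p_4 = 8. Add edge {5,8}. Now deg[5]=0, deg[8]=1.
Step 5: smallest deg-1 vertex = 7, p_5 = 4. Add edge {4,7}. Now deg[7]=0, deg[4]=1.
Step 6: smallest deg-1 vertex = 4, p_6 = 6. Add edge {4,6}. Now deg[4]=0, deg[6]=1.
Final: two remaining deg-1 vertices are 6, 8. Add edge {6,8}.

Answer: 1 7
2 4
3 5
5 8
4 7
4 6
6 8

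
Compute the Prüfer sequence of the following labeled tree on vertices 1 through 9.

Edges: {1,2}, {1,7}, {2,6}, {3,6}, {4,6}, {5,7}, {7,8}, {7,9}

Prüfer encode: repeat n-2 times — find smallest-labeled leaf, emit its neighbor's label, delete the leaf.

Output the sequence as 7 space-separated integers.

Step 1: leaves = {3,4,5,8,9}. Remove smallest leaf 3, emit neighbor 6.
Step 2: leaves = {4,5,8,9}. Remove smallest leaf 4, emit neighbor 6.
Step 3: leaves = {5,6,8,9}. Remove smallest leaf 5, emit neighbor 7.
Step 4: leaves = {6,8,9}. Remove smallest leaf 6, emit neighbor 2.
Step 5: leaves = {2,8,9}. Remove smallest leaf 2, emit neighbor 1.
Step 6: leaves = {1,8,9}. Remove smallest leaf 1, emit neighbor 7.
Step 7: leaves = {8,9}. Remove smallest leaf 8, emit neighbor 7.
Done: 2 vertices remain (7, 9). Sequence = [6 6 7 2 1 7 7]

Answer: 6 6 7 2 1 7 7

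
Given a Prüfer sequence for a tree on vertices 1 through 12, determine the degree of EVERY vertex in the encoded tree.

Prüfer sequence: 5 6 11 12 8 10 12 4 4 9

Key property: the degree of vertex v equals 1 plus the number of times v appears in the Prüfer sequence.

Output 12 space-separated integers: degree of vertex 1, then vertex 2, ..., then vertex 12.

p_1 = 5: count[5] becomes 1
p_2 = 6: count[6] becomes 1
p_3 = 11: count[11] becomes 1
p_4 = 12: count[12] becomes 1
p_5 = 8: count[8] becomes 1
p_6 = 10: count[10] becomes 1
p_7 = 12: count[12] becomes 2
p_8 = 4: count[4] becomes 1
p_9 = 4: count[4] becomes 2
p_10 = 9: count[9] becomes 1
Degrees (1 + count): deg[1]=1+0=1, deg[2]=1+0=1, deg[3]=1+0=1, deg[4]=1+2=3, deg[5]=1+1=2, deg[6]=1+1=2, deg[7]=1+0=1, deg[8]=1+1=2, deg[9]=1+1=2, deg[10]=1+1=2, deg[11]=1+1=2, deg[12]=1+2=3

Answer: 1 1 1 3 2 2 1 2 2 2 2 3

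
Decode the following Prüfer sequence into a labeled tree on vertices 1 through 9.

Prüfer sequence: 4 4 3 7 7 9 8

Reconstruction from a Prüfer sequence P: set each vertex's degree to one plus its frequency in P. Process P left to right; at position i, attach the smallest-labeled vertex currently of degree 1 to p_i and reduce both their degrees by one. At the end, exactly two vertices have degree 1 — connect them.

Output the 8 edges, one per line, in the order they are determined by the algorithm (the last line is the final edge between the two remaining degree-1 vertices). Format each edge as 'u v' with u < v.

Answer: 1 4
2 4
3 4
3 7
5 7
6 9
7 8
8 9

Derivation:
Initial degrees: {1:1, 2:1, 3:2, 4:3, 5:1, 6:1, 7:3, 8:2, 9:2}
Step 1: smallest deg-1 vertex = 1, p_1 = 4. Add edge {1,4}. Now deg[1]=0, deg[4]=2.
Step 2: smallest deg-1 vertex = 2, p_2 = 4. Add edge {2,4}. Now deg[2]=0, deg[4]=1.
Step 3: smallest deg-1 vertex = 4, p_3 = 3. Add edge {3,4}. Now deg[4]=0, deg[3]=1.
Step 4: smallest deg-1 vertex = 3, p_4 = 7. Add edge {3,7}. Now deg[3]=0, deg[7]=2.
Step 5: smallest deg-1 vertex = 5, p_5 = 7. Add edge {5,7}. Now deg[5]=0, deg[7]=1.
Step 6: smallest deg-1 vertex = 6, p_6 = 9. Add edge {6,9}. Now deg[6]=0, deg[9]=1.
Step 7: smallest deg-1 vertex = 7, p_7 = 8. Add edge {7,8}. Now deg[7]=0, deg[8]=1.
Final: two remaining deg-1 vertices are 8, 9. Add edge {8,9}.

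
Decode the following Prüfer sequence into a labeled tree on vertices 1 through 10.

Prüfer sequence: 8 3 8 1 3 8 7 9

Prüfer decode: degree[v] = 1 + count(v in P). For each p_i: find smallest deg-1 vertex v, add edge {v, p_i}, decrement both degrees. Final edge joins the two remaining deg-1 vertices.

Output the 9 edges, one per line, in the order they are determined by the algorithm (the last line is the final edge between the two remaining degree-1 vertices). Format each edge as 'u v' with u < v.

Answer: 2 8
3 4
5 8
1 6
1 3
3 8
7 8
7 9
9 10

Derivation:
Initial degrees: {1:2, 2:1, 3:3, 4:1, 5:1, 6:1, 7:2, 8:4, 9:2, 10:1}
Step 1: smallest deg-1 vertex = 2, p_1 = 8. Add edge {2,8}. Now deg[2]=0, deg[8]=3.
Step 2: smallest deg-1 vertex = 4, p_2 = 3. Add edge {3,4}. Now deg[4]=0, deg[3]=2.
Step 3: smallest deg-1 vertex = 5, p_3 = 8. Add edge {5,8}. Now deg[5]=0, deg[8]=2.
Step 4: smallest deg-1 vertex = 6, p_4 = 1. Add edge {1,6}. Now deg[6]=0, deg[1]=1.
Step 5: smallest deg-1 vertex = 1, p_5 = 3. Add edge {1,3}. Now deg[1]=0, deg[3]=1.
Step 6: smallest deg-1 vertex = 3, p_6 = 8. Add edge {3,8}. Now deg[3]=0, deg[8]=1.
Step 7: smallest deg-1 vertex = 8, p_7 = 7. Add edge {7,8}. Now deg[8]=0, deg[7]=1.
Step 8: smallest deg-1 vertex = 7, p_8 = 9. Add edge {7,9}. Now deg[7]=0, deg[9]=1.
Final: two remaining deg-1 vertices are 9, 10. Add edge {9,10}.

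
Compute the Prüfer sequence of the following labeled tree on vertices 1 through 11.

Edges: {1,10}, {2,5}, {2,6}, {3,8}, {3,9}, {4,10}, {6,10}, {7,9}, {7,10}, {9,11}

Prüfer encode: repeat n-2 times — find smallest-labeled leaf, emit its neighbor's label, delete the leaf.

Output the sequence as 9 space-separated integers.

Step 1: leaves = {1,4,5,8,11}. Remove smallest leaf 1, emit neighbor 10.
Step 2: leaves = {4,5,8,11}. Remove smallest leaf 4, emit neighbor 10.
Step 3: leaves = {5,8,11}. Remove smallest leaf 5, emit neighbor 2.
Step 4: leaves = {2,8,11}. Remove smallest leaf 2, emit neighbor 6.
Step 5: leaves = {6,8,11}. Remove smallest leaf 6, emit neighbor 10.
Step 6: leaves = {8,10,11}. Remove smallest leaf 8, emit neighbor 3.
Step 7: leaves = {3,10,11}. Remove smallest leaf 3, emit neighbor 9.
Step 8: leaves = {10,11}. Remove smallest leaf 10, emit neighbor 7.
Step 9: leaves = {7,11}. Remove smallest leaf 7, emit neighbor 9.
Done: 2 vertices remain (9, 11). Sequence = [10 10 2 6 10 3 9 7 9]

Answer: 10 10 2 6 10 3 9 7 9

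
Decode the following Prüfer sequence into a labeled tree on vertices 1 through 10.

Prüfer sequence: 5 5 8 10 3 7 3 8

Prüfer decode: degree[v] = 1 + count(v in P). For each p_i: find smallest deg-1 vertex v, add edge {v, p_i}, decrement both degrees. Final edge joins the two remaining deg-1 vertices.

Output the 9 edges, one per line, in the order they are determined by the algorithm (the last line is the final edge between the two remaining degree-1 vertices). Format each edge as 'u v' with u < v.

Initial degrees: {1:1, 2:1, 3:3, 4:1, 5:3, 6:1, 7:2, 8:3, 9:1, 10:2}
Step 1: smallest deg-1 vertex = 1, p_1 = 5. Add edge {1,5}. Now deg[1]=0, deg[5]=2.
Step 2: smallest deg-1 vertex = 2, p_2 = 5. Add edge {2,5}. Now deg[2]=0, deg[5]=1.
Step 3: smallest deg-1 vertex = 4, p_3 = 8. Add edge {4,8}. Now deg[4]=0, deg[8]=2.
Step 4: smallest deg-1 vertex = 5, p_4 = 10. Add edge {5,10}. Now deg[5]=0, deg[10]=1.
Step 5: smallest deg-1 vertex = 6, p_5 = 3. Add edge {3,6}. Now deg[6]=0, deg[3]=2.
Step 6: smallest deg-1 vertex = 9, p_6 = 7. Add edge {7,9}. Now deg[9]=0, deg[7]=1.
Step 7: smallest deg-1 vertex = 7, p_7 = 3. Add edge {3,7}. Now deg[7]=0, deg[3]=1.
Step 8: smallest deg-1 vertex = 3, p_8 = 8. Add edge {3,8}. Now deg[3]=0, deg[8]=1.
Final: two remaining deg-1 vertices are 8, 10. Add edge {8,10}.

Answer: 1 5
2 5
4 8
5 10
3 6
7 9
3 7
3 8
8 10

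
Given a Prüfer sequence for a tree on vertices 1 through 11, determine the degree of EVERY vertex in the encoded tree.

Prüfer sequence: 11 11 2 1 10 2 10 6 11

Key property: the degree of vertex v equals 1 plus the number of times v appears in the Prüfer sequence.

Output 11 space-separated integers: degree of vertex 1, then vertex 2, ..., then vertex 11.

p_1 = 11: count[11] becomes 1
p_2 = 11: count[11] becomes 2
p_3 = 2: count[2] becomes 1
p_4 = 1: count[1] becomes 1
p_5 = 10: count[10] becomes 1
p_6 = 2: count[2] becomes 2
p_7 = 10: count[10] becomes 2
p_8 = 6: count[6] becomes 1
p_9 = 11: count[11] becomes 3
Degrees (1 + count): deg[1]=1+1=2, deg[2]=1+2=3, deg[3]=1+0=1, deg[4]=1+0=1, deg[5]=1+0=1, deg[6]=1+1=2, deg[7]=1+0=1, deg[8]=1+0=1, deg[9]=1+0=1, deg[10]=1+2=3, deg[11]=1+3=4

Answer: 2 3 1 1 1 2 1 1 1 3 4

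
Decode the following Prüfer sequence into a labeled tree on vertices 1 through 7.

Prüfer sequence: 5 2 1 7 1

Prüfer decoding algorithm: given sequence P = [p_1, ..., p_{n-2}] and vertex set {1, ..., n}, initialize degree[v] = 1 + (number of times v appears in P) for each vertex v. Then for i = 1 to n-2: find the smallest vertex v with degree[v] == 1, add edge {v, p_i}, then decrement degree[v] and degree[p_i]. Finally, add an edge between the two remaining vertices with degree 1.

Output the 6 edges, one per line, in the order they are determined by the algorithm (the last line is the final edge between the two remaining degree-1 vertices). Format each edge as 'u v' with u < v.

Initial degrees: {1:3, 2:2, 3:1, 4:1, 5:2, 6:1, 7:2}
Step 1: smallest deg-1 vertex = 3, p_1 = 5. Add edge {3,5}. Now deg[3]=0, deg[5]=1.
Step 2: smallest deg-1 vertex = 4, p_2 = 2. Add edge {2,4}. Now deg[4]=0, deg[2]=1.
Step 3: smallest deg-1 vertex = 2, p_3 = 1. Add edge {1,2}. Now deg[2]=0, deg[1]=2.
Step 4: smallest deg-1 vertex = 5, p_4 = 7. Add edge {5,7}. Now deg[5]=0, deg[7]=1.
Step 5: smallest deg-1 vertex = 6, p_5 = 1. Add edge {1,6}. Now deg[6]=0, deg[1]=1.
Final: two remaining deg-1 vertices are 1, 7. Add edge {1,7}.

Answer: 3 5
2 4
1 2
5 7
1 6
1 7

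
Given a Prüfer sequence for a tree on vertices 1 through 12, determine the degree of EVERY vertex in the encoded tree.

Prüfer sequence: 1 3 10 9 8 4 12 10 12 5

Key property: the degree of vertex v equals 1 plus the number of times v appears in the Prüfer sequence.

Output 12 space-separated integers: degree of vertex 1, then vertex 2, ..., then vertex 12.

p_1 = 1: count[1] becomes 1
p_2 = 3: count[3] becomes 1
p_3 = 10: count[10] becomes 1
p_4 = 9: count[9] becomes 1
p_5 = 8: count[8] becomes 1
p_6 = 4: count[4] becomes 1
p_7 = 12: count[12] becomes 1
p_8 = 10: count[10] becomes 2
p_9 = 12: count[12] becomes 2
p_10 = 5: count[5] becomes 1
Degrees (1 + count): deg[1]=1+1=2, deg[2]=1+0=1, deg[3]=1+1=2, deg[4]=1+1=2, deg[5]=1+1=2, deg[6]=1+0=1, deg[7]=1+0=1, deg[8]=1+1=2, deg[9]=1+1=2, deg[10]=1+2=3, deg[11]=1+0=1, deg[12]=1+2=3

Answer: 2 1 2 2 2 1 1 2 2 3 1 3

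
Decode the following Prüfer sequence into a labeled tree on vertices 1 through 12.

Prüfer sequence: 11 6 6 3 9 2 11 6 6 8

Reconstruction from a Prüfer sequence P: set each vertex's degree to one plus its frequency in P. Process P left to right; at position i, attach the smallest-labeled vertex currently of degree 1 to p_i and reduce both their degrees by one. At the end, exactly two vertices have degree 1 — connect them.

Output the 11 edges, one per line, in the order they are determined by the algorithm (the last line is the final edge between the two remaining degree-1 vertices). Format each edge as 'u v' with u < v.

Answer: 1 11
4 6
5 6
3 7
3 9
2 9
2 11
6 10
6 11
6 8
8 12

Derivation:
Initial degrees: {1:1, 2:2, 3:2, 4:1, 5:1, 6:5, 7:1, 8:2, 9:2, 10:1, 11:3, 12:1}
Step 1: smallest deg-1 vertex = 1, p_1 = 11. Add edge {1,11}. Now deg[1]=0, deg[11]=2.
Step 2: smallest deg-1 vertex = 4, p_2 = 6. Add edge {4,6}. Now deg[4]=0, deg[6]=4.
Step 3: smallest deg-1 vertex = 5, p_3 = 6. Add edge {5,6}. Now deg[5]=0, deg[6]=3.
Step 4: smallest deg-1 vertex = 7, p_4 = 3. Add edge {3,7}. Now deg[7]=0, deg[3]=1.
Step 5: smallest deg-1 vertex = 3, p_5 = 9. Add edge {3,9}. Now deg[3]=0, deg[9]=1.
Step 6: smallest deg-1 vertex = 9, p_6 = 2. Add edge {2,9}. Now deg[9]=0, deg[2]=1.
Step 7: smallest deg-1 vertex = 2, p_7 = 11. Add edge {2,11}. Now deg[2]=0, deg[11]=1.
Step 8: smallest deg-1 vertex = 10, p_8 = 6. Add edge {6,10}. Now deg[10]=0, deg[6]=2.
Step 9: smallest deg-1 vertex = 11, p_9 = 6. Add edge {6,11}. Now deg[11]=0, deg[6]=1.
Step 10: smallest deg-1 vertex = 6, p_10 = 8. Add edge {6,8}. Now deg[6]=0, deg[8]=1.
Final: two remaining deg-1 vertices are 8, 12. Add edge {8,12}.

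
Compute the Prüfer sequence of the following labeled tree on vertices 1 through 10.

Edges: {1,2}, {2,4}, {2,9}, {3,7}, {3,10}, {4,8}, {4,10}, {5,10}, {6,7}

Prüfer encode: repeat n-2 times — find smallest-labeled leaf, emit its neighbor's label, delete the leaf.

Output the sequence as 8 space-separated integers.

Answer: 2 10 7 3 10 4 2 4

Derivation:
Step 1: leaves = {1,5,6,8,9}. Remove smallest leaf 1, emit neighbor 2.
Step 2: leaves = {5,6,8,9}. Remove smallest leaf 5, emit neighbor 10.
Step 3: leaves = {6,8,9}. Remove smallest leaf 6, emit neighbor 7.
Step 4: leaves = {7,8,9}. Remove smallest leaf 7, emit neighbor 3.
Step 5: leaves = {3,8,9}. Remove smallest leaf 3, emit neighbor 10.
Step 6: leaves = {8,9,10}. Remove smallest leaf 8, emit neighbor 4.
Step 7: leaves = {9,10}. Remove smallest leaf 9, emit neighbor 2.
Step 8: leaves = {2,10}. Remove smallest leaf 2, emit neighbor 4.
Done: 2 vertices remain (4, 10). Sequence = [2 10 7 3 10 4 2 4]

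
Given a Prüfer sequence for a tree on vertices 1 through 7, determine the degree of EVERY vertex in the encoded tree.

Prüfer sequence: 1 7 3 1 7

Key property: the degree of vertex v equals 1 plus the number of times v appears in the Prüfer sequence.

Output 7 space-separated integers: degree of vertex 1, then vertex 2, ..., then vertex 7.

p_1 = 1: count[1] becomes 1
p_2 = 7: count[7] becomes 1
p_3 = 3: count[3] becomes 1
p_4 = 1: count[1] becomes 2
p_5 = 7: count[7] becomes 2
Degrees (1 + count): deg[1]=1+2=3, deg[2]=1+0=1, deg[3]=1+1=2, deg[4]=1+0=1, deg[5]=1+0=1, deg[6]=1+0=1, deg[7]=1+2=3

Answer: 3 1 2 1 1 1 3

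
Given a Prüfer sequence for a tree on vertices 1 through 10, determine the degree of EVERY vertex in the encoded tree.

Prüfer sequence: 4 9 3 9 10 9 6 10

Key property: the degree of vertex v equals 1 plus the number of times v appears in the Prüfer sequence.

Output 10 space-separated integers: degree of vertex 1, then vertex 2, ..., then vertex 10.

p_1 = 4: count[4] becomes 1
p_2 = 9: count[9] becomes 1
p_3 = 3: count[3] becomes 1
p_4 = 9: count[9] becomes 2
p_5 = 10: count[10] becomes 1
p_6 = 9: count[9] becomes 3
p_7 = 6: count[6] becomes 1
p_8 = 10: count[10] becomes 2
Degrees (1 + count): deg[1]=1+0=1, deg[2]=1+0=1, deg[3]=1+1=2, deg[4]=1+1=2, deg[5]=1+0=1, deg[6]=1+1=2, deg[7]=1+0=1, deg[8]=1+0=1, deg[9]=1+3=4, deg[10]=1+2=3

Answer: 1 1 2 2 1 2 1 1 4 3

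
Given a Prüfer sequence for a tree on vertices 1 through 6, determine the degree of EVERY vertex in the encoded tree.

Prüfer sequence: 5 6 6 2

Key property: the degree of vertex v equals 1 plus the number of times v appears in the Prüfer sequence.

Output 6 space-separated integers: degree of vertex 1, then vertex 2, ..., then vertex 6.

Answer: 1 2 1 1 2 3

Derivation:
p_1 = 5: count[5] becomes 1
p_2 = 6: count[6] becomes 1
p_3 = 6: count[6] becomes 2
p_4 = 2: count[2] becomes 1
Degrees (1 + count): deg[1]=1+0=1, deg[2]=1+1=2, deg[3]=1+0=1, deg[4]=1+0=1, deg[5]=1+1=2, deg[6]=1+2=3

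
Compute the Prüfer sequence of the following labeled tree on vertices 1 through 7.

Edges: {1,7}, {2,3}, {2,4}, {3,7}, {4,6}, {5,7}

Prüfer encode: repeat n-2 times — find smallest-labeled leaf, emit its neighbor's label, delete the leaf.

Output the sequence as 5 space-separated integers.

Step 1: leaves = {1,5,6}. Remove smallest leaf 1, emit neighbor 7.
Step 2: leaves = {5,6}. Remove smallest leaf 5, emit neighbor 7.
Step 3: leaves = {6,7}. Remove smallest leaf 6, emit neighbor 4.
Step 4: leaves = {4,7}. Remove smallest leaf 4, emit neighbor 2.
Step 5: leaves = {2,7}. Remove smallest leaf 2, emit neighbor 3.
Done: 2 vertices remain (3, 7). Sequence = [7 7 4 2 3]

Answer: 7 7 4 2 3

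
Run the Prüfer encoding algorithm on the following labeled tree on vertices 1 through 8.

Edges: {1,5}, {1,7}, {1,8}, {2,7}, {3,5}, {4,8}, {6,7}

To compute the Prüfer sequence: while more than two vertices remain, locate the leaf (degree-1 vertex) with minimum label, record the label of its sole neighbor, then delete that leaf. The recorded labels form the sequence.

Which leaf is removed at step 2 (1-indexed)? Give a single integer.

Step 1: current leaves = {2,3,4,6}. Remove leaf 2 (neighbor: 7).
Step 2: current leaves = {3,4,6}. Remove leaf 3 (neighbor: 5).

Answer: 3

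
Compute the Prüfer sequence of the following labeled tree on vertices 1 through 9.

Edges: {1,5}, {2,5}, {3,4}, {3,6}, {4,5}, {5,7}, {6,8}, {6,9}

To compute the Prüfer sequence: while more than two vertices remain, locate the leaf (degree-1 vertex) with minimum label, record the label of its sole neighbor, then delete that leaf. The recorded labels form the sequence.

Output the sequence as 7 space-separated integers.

Answer: 5 5 5 4 3 6 6

Derivation:
Step 1: leaves = {1,2,7,8,9}. Remove smallest leaf 1, emit neighbor 5.
Step 2: leaves = {2,7,8,9}. Remove smallest leaf 2, emit neighbor 5.
Step 3: leaves = {7,8,9}. Remove smallest leaf 7, emit neighbor 5.
Step 4: leaves = {5,8,9}. Remove smallest leaf 5, emit neighbor 4.
Step 5: leaves = {4,8,9}. Remove smallest leaf 4, emit neighbor 3.
Step 6: leaves = {3,8,9}. Remove smallest leaf 3, emit neighbor 6.
Step 7: leaves = {8,9}. Remove smallest leaf 8, emit neighbor 6.
Done: 2 vertices remain (6, 9). Sequence = [5 5 5 4 3 6 6]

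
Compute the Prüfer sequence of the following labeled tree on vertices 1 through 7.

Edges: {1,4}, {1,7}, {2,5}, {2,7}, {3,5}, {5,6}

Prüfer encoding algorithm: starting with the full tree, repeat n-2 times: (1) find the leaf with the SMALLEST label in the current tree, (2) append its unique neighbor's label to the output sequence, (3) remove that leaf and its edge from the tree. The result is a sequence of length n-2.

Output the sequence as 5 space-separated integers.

Answer: 5 1 7 5 2

Derivation:
Step 1: leaves = {3,4,6}. Remove smallest leaf 3, emit neighbor 5.
Step 2: leaves = {4,6}. Remove smallest leaf 4, emit neighbor 1.
Step 3: leaves = {1,6}. Remove smallest leaf 1, emit neighbor 7.
Step 4: leaves = {6,7}. Remove smallest leaf 6, emit neighbor 5.
Step 5: leaves = {5,7}. Remove smallest leaf 5, emit neighbor 2.
Done: 2 vertices remain (2, 7). Sequence = [5 1 7 5 2]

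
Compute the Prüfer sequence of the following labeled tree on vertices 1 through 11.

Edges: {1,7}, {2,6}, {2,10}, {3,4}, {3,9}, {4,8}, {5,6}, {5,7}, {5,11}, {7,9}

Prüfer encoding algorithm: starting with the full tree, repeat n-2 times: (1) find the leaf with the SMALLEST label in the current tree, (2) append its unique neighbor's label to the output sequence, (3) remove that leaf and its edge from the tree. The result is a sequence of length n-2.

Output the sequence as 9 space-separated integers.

Answer: 7 4 3 9 7 5 2 6 5

Derivation:
Step 1: leaves = {1,8,10,11}. Remove smallest leaf 1, emit neighbor 7.
Step 2: leaves = {8,10,11}. Remove smallest leaf 8, emit neighbor 4.
Step 3: leaves = {4,10,11}. Remove smallest leaf 4, emit neighbor 3.
Step 4: leaves = {3,10,11}. Remove smallest leaf 3, emit neighbor 9.
Step 5: leaves = {9,10,11}. Remove smallest leaf 9, emit neighbor 7.
Step 6: leaves = {7,10,11}. Remove smallest leaf 7, emit neighbor 5.
Step 7: leaves = {10,11}. Remove smallest leaf 10, emit neighbor 2.
Step 8: leaves = {2,11}. Remove smallest leaf 2, emit neighbor 6.
Step 9: leaves = {6,11}. Remove smallest leaf 6, emit neighbor 5.
Done: 2 vertices remain (5, 11). Sequence = [7 4 3 9 7 5 2 6 5]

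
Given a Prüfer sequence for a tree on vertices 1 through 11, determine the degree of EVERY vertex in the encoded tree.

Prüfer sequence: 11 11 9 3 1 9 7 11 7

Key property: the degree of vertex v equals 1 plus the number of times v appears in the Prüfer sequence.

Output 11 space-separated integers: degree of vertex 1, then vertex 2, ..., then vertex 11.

p_1 = 11: count[11] becomes 1
p_2 = 11: count[11] becomes 2
p_3 = 9: count[9] becomes 1
p_4 = 3: count[3] becomes 1
p_5 = 1: count[1] becomes 1
p_6 = 9: count[9] becomes 2
p_7 = 7: count[7] becomes 1
p_8 = 11: count[11] becomes 3
p_9 = 7: count[7] becomes 2
Degrees (1 + count): deg[1]=1+1=2, deg[2]=1+0=1, deg[3]=1+1=2, deg[4]=1+0=1, deg[5]=1+0=1, deg[6]=1+0=1, deg[7]=1+2=3, deg[8]=1+0=1, deg[9]=1+2=3, deg[10]=1+0=1, deg[11]=1+3=4

Answer: 2 1 2 1 1 1 3 1 3 1 4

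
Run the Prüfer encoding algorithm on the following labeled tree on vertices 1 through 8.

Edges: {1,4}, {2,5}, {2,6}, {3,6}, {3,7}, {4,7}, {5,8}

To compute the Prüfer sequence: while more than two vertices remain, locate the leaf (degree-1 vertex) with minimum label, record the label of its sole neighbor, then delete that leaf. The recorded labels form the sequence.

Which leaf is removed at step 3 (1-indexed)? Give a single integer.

Step 1: current leaves = {1,8}. Remove leaf 1 (neighbor: 4).
Step 2: current leaves = {4,8}. Remove leaf 4 (neighbor: 7).
Step 3: current leaves = {7,8}. Remove leaf 7 (neighbor: 3).

Answer: 7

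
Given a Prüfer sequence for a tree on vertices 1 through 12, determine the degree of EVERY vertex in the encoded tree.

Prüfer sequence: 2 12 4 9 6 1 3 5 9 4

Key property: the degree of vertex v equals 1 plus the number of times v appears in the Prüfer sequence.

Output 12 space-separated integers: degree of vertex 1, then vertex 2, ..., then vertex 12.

p_1 = 2: count[2] becomes 1
p_2 = 12: count[12] becomes 1
p_3 = 4: count[4] becomes 1
p_4 = 9: count[9] becomes 1
p_5 = 6: count[6] becomes 1
p_6 = 1: count[1] becomes 1
p_7 = 3: count[3] becomes 1
p_8 = 5: count[5] becomes 1
p_9 = 9: count[9] becomes 2
p_10 = 4: count[4] becomes 2
Degrees (1 + count): deg[1]=1+1=2, deg[2]=1+1=2, deg[3]=1+1=2, deg[4]=1+2=3, deg[5]=1+1=2, deg[6]=1+1=2, deg[7]=1+0=1, deg[8]=1+0=1, deg[9]=1+2=3, deg[10]=1+0=1, deg[11]=1+0=1, deg[12]=1+1=2

Answer: 2 2 2 3 2 2 1 1 3 1 1 2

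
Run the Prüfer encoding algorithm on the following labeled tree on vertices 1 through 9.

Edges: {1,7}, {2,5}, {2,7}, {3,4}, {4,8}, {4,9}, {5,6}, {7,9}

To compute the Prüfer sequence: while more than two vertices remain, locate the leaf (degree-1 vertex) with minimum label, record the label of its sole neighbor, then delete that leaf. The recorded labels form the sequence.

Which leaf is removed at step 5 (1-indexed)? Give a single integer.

Answer: 2

Derivation:
Step 1: current leaves = {1,3,6,8}. Remove leaf 1 (neighbor: 7).
Step 2: current leaves = {3,6,8}. Remove leaf 3 (neighbor: 4).
Step 3: current leaves = {6,8}. Remove leaf 6 (neighbor: 5).
Step 4: current leaves = {5,8}. Remove leaf 5 (neighbor: 2).
Step 5: current leaves = {2,8}. Remove leaf 2 (neighbor: 7).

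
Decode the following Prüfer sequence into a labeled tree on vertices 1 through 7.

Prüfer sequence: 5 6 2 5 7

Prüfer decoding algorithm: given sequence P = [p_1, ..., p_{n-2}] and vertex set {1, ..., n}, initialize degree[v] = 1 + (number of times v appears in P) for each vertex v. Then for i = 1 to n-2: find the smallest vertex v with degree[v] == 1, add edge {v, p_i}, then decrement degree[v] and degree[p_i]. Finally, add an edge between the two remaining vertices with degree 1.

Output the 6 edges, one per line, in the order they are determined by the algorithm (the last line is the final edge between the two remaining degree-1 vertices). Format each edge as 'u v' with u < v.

Answer: 1 5
3 6
2 4
2 5
5 7
6 7

Derivation:
Initial degrees: {1:1, 2:2, 3:1, 4:1, 5:3, 6:2, 7:2}
Step 1: smallest deg-1 vertex = 1, p_1 = 5. Add edge {1,5}. Now deg[1]=0, deg[5]=2.
Step 2: smallest deg-1 vertex = 3, p_2 = 6. Add edge {3,6}. Now deg[3]=0, deg[6]=1.
Step 3: smallest deg-1 vertex = 4, p_3 = 2. Add edge {2,4}. Now deg[4]=0, deg[2]=1.
Step 4: smallest deg-1 vertex = 2, p_4 = 5. Add edge {2,5}. Now deg[2]=0, deg[5]=1.
Step 5: smallest deg-1 vertex = 5, p_5 = 7. Add edge {5,7}. Now deg[5]=0, deg[7]=1.
Final: two remaining deg-1 vertices are 6, 7. Add edge {6,7}.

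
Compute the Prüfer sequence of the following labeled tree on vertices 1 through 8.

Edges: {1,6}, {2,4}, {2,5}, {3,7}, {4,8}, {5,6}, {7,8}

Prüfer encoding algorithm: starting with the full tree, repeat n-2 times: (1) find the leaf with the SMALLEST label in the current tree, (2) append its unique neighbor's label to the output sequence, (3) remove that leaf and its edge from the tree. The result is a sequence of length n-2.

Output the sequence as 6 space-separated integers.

Answer: 6 7 5 2 4 8

Derivation:
Step 1: leaves = {1,3}. Remove smallest leaf 1, emit neighbor 6.
Step 2: leaves = {3,6}. Remove smallest leaf 3, emit neighbor 7.
Step 3: leaves = {6,7}. Remove smallest leaf 6, emit neighbor 5.
Step 4: leaves = {5,7}. Remove smallest leaf 5, emit neighbor 2.
Step 5: leaves = {2,7}. Remove smallest leaf 2, emit neighbor 4.
Step 6: leaves = {4,7}. Remove smallest leaf 4, emit neighbor 8.
Done: 2 vertices remain (7, 8). Sequence = [6 7 5 2 4 8]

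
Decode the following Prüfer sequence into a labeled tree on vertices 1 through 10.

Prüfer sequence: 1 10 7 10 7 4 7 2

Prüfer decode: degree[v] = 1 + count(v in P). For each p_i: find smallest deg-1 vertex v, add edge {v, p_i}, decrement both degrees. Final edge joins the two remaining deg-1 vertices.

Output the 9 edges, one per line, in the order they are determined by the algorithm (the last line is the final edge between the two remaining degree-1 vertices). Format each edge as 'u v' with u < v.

Answer: 1 3
1 10
5 7
6 10
7 8
4 9
4 7
2 7
2 10

Derivation:
Initial degrees: {1:2, 2:2, 3:1, 4:2, 5:1, 6:1, 7:4, 8:1, 9:1, 10:3}
Step 1: smallest deg-1 vertex = 3, p_1 = 1. Add edge {1,3}. Now deg[3]=0, deg[1]=1.
Step 2: smallest deg-1 vertex = 1, p_2 = 10. Add edge {1,10}. Now deg[1]=0, deg[10]=2.
Step 3: smallest deg-1 vertex = 5, p_3 = 7. Add edge {5,7}. Now deg[5]=0, deg[7]=3.
Step 4: smallest deg-1 vertex = 6, p_4 = 10. Add edge {6,10}. Now deg[6]=0, deg[10]=1.
Step 5: smallest deg-1 vertex = 8, p_5 = 7. Add edge {7,8}. Now deg[8]=0, deg[7]=2.
Step 6: smallest deg-1 vertex = 9, p_6 = 4. Add edge {4,9}. Now deg[9]=0, deg[4]=1.
Step 7: smallest deg-1 vertex = 4, p_7 = 7. Add edge {4,7}. Now deg[4]=0, deg[7]=1.
Step 8: smallest deg-1 vertex = 7, p_8 = 2. Add edge {2,7}. Now deg[7]=0, deg[2]=1.
Final: two remaining deg-1 vertices are 2, 10. Add edge {2,10}.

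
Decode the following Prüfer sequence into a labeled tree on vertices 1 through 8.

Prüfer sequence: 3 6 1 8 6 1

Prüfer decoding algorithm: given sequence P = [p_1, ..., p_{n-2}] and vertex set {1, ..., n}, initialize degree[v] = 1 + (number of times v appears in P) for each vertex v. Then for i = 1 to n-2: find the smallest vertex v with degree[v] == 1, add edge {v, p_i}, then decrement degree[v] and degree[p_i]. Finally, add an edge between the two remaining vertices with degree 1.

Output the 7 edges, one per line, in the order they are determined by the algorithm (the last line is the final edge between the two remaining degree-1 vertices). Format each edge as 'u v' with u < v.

Initial degrees: {1:3, 2:1, 3:2, 4:1, 5:1, 6:3, 7:1, 8:2}
Step 1: smallest deg-1 vertex = 2, p_1 = 3. Add edge {2,3}. Now deg[2]=0, deg[3]=1.
Step 2: smallest deg-1 vertex = 3, p_2 = 6. Add edge {3,6}. Now deg[3]=0, deg[6]=2.
Step 3: smallest deg-1 vertex = 4, p_3 = 1. Add edge {1,4}. Now deg[4]=0, deg[1]=2.
Step 4: smallest deg-1 vertex = 5, p_4 = 8. Add edge {5,8}. Now deg[5]=0, deg[8]=1.
Step 5: smallest deg-1 vertex = 7, p_5 = 6. Add edge {6,7}. Now deg[7]=0, deg[6]=1.
Step 6: smallest deg-1 vertex = 6, p_6 = 1. Add edge {1,6}. Now deg[6]=0, deg[1]=1.
Final: two remaining deg-1 vertices are 1, 8. Add edge {1,8}.

Answer: 2 3
3 6
1 4
5 8
6 7
1 6
1 8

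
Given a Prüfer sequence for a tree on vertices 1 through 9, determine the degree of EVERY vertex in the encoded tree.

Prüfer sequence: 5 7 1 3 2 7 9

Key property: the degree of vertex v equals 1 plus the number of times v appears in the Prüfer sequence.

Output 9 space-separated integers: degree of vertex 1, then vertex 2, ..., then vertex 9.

p_1 = 5: count[5] becomes 1
p_2 = 7: count[7] becomes 1
p_3 = 1: count[1] becomes 1
p_4 = 3: count[3] becomes 1
p_5 = 2: count[2] becomes 1
p_6 = 7: count[7] becomes 2
p_7 = 9: count[9] becomes 1
Degrees (1 + count): deg[1]=1+1=2, deg[2]=1+1=2, deg[3]=1+1=2, deg[4]=1+0=1, deg[5]=1+1=2, deg[6]=1+0=1, deg[7]=1+2=3, deg[8]=1+0=1, deg[9]=1+1=2

Answer: 2 2 2 1 2 1 3 1 2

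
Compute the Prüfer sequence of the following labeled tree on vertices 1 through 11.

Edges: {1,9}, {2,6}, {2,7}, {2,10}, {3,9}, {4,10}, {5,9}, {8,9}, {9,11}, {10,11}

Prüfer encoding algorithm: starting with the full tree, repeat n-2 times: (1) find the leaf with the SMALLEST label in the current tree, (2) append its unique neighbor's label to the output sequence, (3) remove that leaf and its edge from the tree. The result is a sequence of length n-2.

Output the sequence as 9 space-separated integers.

Step 1: leaves = {1,3,4,5,6,7,8}. Remove smallest leaf 1, emit neighbor 9.
Step 2: leaves = {3,4,5,6,7,8}. Remove smallest leaf 3, emit neighbor 9.
Step 3: leaves = {4,5,6,7,8}. Remove smallest leaf 4, emit neighbor 10.
Step 4: leaves = {5,6,7,8}. Remove smallest leaf 5, emit neighbor 9.
Step 5: leaves = {6,7,8}. Remove smallest leaf 6, emit neighbor 2.
Step 6: leaves = {7,8}. Remove smallest leaf 7, emit neighbor 2.
Step 7: leaves = {2,8}. Remove smallest leaf 2, emit neighbor 10.
Step 8: leaves = {8,10}. Remove smallest leaf 8, emit neighbor 9.
Step 9: leaves = {9,10}. Remove smallest leaf 9, emit neighbor 11.
Done: 2 vertices remain (10, 11). Sequence = [9 9 10 9 2 2 10 9 11]

Answer: 9 9 10 9 2 2 10 9 11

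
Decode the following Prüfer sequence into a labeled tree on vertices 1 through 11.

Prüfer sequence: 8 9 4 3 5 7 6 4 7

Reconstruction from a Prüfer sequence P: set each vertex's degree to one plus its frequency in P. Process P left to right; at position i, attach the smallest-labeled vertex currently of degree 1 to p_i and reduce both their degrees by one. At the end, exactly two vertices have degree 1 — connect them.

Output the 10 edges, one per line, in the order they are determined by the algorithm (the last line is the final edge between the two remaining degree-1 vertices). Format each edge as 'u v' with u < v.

Answer: 1 8
2 9
4 8
3 9
3 5
5 7
6 10
4 6
4 7
7 11

Derivation:
Initial degrees: {1:1, 2:1, 3:2, 4:3, 5:2, 6:2, 7:3, 8:2, 9:2, 10:1, 11:1}
Step 1: smallest deg-1 vertex = 1, p_1 = 8. Add edge {1,8}. Now deg[1]=0, deg[8]=1.
Step 2: smallest deg-1 vertex = 2, p_2 = 9. Add edge {2,9}. Now deg[2]=0, deg[9]=1.
Step 3: smallest deg-1 vertex = 8, p_3 = 4. Add edge {4,8}. Now deg[8]=0, deg[4]=2.
Step 4: smallest deg-1 vertex = 9, p_4 = 3. Add edge {3,9}. Now deg[9]=0, deg[3]=1.
Step 5: smallest deg-1 vertex = 3, p_5 = 5. Add edge {3,5}. Now deg[3]=0, deg[5]=1.
Step 6: smallest deg-1 vertex = 5, p_6 = 7. Add edge {5,7}. Now deg[5]=0, deg[7]=2.
Step 7: smallest deg-1 vertex = 10, p_7 = 6. Add edge {6,10}. Now deg[10]=0, deg[6]=1.
Step 8: smallest deg-1 vertex = 6, p_8 = 4. Add edge {4,6}. Now deg[6]=0, deg[4]=1.
Step 9: smallest deg-1 vertex = 4, p_9 = 7. Add edge {4,7}. Now deg[4]=0, deg[7]=1.
Final: two remaining deg-1 vertices are 7, 11. Add edge {7,11}.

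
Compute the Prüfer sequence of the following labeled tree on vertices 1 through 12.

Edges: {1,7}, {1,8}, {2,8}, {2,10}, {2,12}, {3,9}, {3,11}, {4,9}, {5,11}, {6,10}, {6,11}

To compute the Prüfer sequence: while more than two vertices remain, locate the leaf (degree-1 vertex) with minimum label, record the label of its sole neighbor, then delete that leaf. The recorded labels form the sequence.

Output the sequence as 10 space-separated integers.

Answer: 9 11 1 8 2 3 11 6 10 2

Derivation:
Step 1: leaves = {4,5,7,12}. Remove smallest leaf 4, emit neighbor 9.
Step 2: leaves = {5,7,9,12}. Remove smallest leaf 5, emit neighbor 11.
Step 3: leaves = {7,9,12}. Remove smallest leaf 7, emit neighbor 1.
Step 4: leaves = {1,9,12}. Remove smallest leaf 1, emit neighbor 8.
Step 5: leaves = {8,9,12}. Remove smallest leaf 8, emit neighbor 2.
Step 6: leaves = {9,12}. Remove smallest leaf 9, emit neighbor 3.
Step 7: leaves = {3,12}. Remove smallest leaf 3, emit neighbor 11.
Step 8: leaves = {11,12}. Remove smallest leaf 11, emit neighbor 6.
Step 9: leaves = {6,12}. Remove smallest leaf 6, emit neighbor 10.
Step 10: leaves = {10,12}. Remove smallest leaf 10, emit neighbor 2.
Done: 2 vertices remain (2, 12). Sequence = [9 11 1 8 2 3 11 6 10 2]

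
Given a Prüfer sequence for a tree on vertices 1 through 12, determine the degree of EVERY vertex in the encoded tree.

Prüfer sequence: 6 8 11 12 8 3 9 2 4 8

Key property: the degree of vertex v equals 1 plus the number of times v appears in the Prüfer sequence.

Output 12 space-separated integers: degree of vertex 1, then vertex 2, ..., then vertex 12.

Answer: 1 2 2 2 1 2 1 4 2 1 2 2

Derivation:
p_1 = 6: count[6] becomes 1
p_2 = 8: count[8] becomes 1
p_3 = 11: count[11] becomes 1
p_4 = 12: count[12] becomes 1
p_5 = 8: count[8] becomes 2
p_6 = 3: count[3] becomes 1
p_7 = 9: count[9] becomes 1
p_8 = 2: count[2] becomes 1
p_9 = 4: count[4] becomes 1
p_10 = 8: count[8] becomes 3
Degrees (1 + count): deg[1]=1+0=1, deg[2]=1+1=2, deg[3]=1+1=2, deg[4]=1+1=2, deg[5]=1+0=1, deg[6]=1+1=2, deg[7]=1+0=1, deg[8]=1+3=4, deg[9]=1+1=2, deg[10]=1+0=1, deg[11]=1+1=2, deg[12]=1+1=2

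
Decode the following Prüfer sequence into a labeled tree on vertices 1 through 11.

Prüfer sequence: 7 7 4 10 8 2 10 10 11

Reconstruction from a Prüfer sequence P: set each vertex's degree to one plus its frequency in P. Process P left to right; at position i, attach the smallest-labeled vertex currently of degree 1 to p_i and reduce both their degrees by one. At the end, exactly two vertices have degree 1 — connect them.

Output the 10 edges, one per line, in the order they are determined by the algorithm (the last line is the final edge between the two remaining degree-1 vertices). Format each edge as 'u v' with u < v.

Initial degrees: {1:1, 2:2, 3:1, 4:2, 5:1, 6:1, 7:3, 8:2, 9:1, 10:4, 11:2}
Step 1: smallest deg-1 vertex = 1, p_1 = 7. Add edge {1,7}. Now deg[1]=0, deg[7]=2.
Step 2: smallest deg-1 vertex = 3, p_2 = 7. Add edge {3,7}. Now deg[3]=0, deg[7]=1.
Step 3: smallest deg-1 vertex = 5, p_3 = 4. Add edge {4,5}. Now deg[5]=0, deg[4]=1.
Step 4: smallest deg-1 vertex = 4, p_4 = 10. Add edge {4,10}. Now deg[4]=0, deg[10]=3.
Step 5: smallest deg-1 vertex = 6, p_5 = 8. Add edge {6,8}. Now deg[6]=0, deg[8]=1.
Step 6: smallest deg-1 vertex = 7, p_6 = 2. Add edge {2,7}. Now deg[7]=0, deg[2]=1.
Step 7: smallest deg-1 vertex = 2, p_7 = 10. Add edge {2,10}. Now deg[2]=0, deg[10]=2.
Step 8: smallest deg-1 vertex = 8, p_8 = 10. Add edge {8,10}. Now deg[8]=0, deg[10]=1.
Step 9: smallest deg-1 vertex = 9, p_9 = 11. Add edge {9,11}. Now deg[9]=0, deg[11]=1.
Final: two remaining deg-1 vertices are 10, 11. Add edge {10,11}.

Answer: 1 7
3 7
4 5
4 10
6 8
2 7
2 10
8 10
9 11
10 11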